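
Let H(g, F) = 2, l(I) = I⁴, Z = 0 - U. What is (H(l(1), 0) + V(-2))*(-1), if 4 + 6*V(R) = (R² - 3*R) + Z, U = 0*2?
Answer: -3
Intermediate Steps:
U = 0
Z = 0 (Z = 0 - 1*0 = 0 + 0 = 0)
V(R) = -⅔ - R/2 + R²/6 (V(R) = -⅔ + ((R² - 3*R) + 0)/6 = -⅔ + (R² - 3*R)/6 = -⅔ + (-R/2 + R²/6) = -⅔ - R/2 + R²/6)
(H(l(1), 0) + V(-2))*(-1) = (2 + (-⅔ - ½*(-2) + (⅙)*(-2)²))*(-1) = (2 + (-⅔ + 1 + (⅙)*4))*(-1) = (2 + (-⅔ + 1 + ⅔))*(-1) = (2 + 1)*(-1) = 3*(-1) = -3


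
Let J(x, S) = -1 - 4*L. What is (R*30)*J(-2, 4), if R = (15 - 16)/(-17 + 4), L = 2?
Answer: -270/13 ≈ -20.769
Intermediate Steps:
R = 1/13 (R = -1/(-13) = -1*(-1/13) = 1/13 ≈ 0.076923)
J(x, S) = -9 (J(x, S) = -1 - 4*2 = -1 - 8 = -9)
(R*30)*J(-2, 4) = ((1/13)*30)*(-9) = (30/13)*(-9) = -270/13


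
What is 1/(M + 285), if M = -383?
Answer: -1/98 ≈ -0.010204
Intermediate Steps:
1/(M + 285) = 1/(-383 + 285) = 1/(-98) = -1/98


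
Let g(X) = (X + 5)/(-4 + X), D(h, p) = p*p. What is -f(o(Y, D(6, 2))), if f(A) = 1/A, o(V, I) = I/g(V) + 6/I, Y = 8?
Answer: -26/71 ≈ -0.36620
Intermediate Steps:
D(h, p) = p²
g(X) = (5 + X)/(-4 + X)
o(V, I) = 6/I + I*(-4 + V)/(5 + V) (o(V, I) = I/(((5 + V)/(-4 + V))) + 6/I = I*((-4 + V)/(5 + V)) + 6/I = I*(-4 + V)/(5 + V) + 6/I = 6/I + I*(-4 + V)/(5 + V))
-f(o(Y, D(6, 2))) = -1/((30 + 6*8 + (2²)²*(-4 + 8))/((2²)*(5 + 8))) = -1/((30 + 48 + 4²*4)/(4*13)) = -1/((¼)*(1/13)*(30 + 48 + 16*4)) = -1/((¼)*(1/13)*(30 + 48 + 64)) = -1/((¼)*(1/13)*142) = -1/71/26 = -1*26/71 = -26/71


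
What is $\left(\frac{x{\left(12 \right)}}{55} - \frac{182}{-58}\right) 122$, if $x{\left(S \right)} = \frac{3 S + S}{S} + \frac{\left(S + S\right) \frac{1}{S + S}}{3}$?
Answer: $\frac{1877824}{4785} \approx 392.44$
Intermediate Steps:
$x{\left(S \right)} = \frac{13}{3}$ ($x{\left(S \right)} = \frac{4 S}{S} + \frac{2 S}{2 S} \frac{1}{3} = 4 + 2 S \frac{1}{2 S} \frac{1}{3} = 4 + 1 \cdot \frac{1}{3} = 4 + \frac{1}{3} = \frac{13}{3}$)
$\left(\frac{x{\left(12 \right)}}{55} - \frac{182}{-58}\right) 122 = \left(\frac{13}{3 \cdot 55} - \frac{182}{-58}\right) 122 = \left(\frac{13}{3} \cdot \frac{1}{55} - - \frac{91}{29}\right) 122 = \left(\frac{13}{165} + \frac{91}{29}\right) 122 = \frac{15392}{4785} \cdot 122 = \frac{1877824}{4785}$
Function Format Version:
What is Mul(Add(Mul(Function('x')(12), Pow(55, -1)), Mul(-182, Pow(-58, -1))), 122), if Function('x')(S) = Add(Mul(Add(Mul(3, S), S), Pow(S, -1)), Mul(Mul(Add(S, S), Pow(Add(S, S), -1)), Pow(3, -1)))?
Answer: Rational(1877824, 4785) ≈ 392.44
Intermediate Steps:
Function('x')(S) = Rational(13, 3) (Function('x')(S) = Add(Mul(Mul(4, S), Pow(S, -1)), Mul(Mul(Mul(2, S), Pow(Mul(2, S), -1)), Rational(1, 3))) = Add(4, Mul(Mul(Mul(2, S), Mul(Rational(1, 2), Pow(S, -1))), Rational(1, 3))) = Add(4, Mul(1, Rational(1, 3))) = Add(4, Rational(1, 3)) = Rational(13, 3))
Mul(Add(Mul(Function('x')(12), Pow(55, -1)), Mul(-182, Pow(-58, -1))), 122) = Mul(Add(Mul(Rational(13, 3), Pow(55, -1)), Mul(-182, Pow(-58, -1))), 122) = Mul(Add(Mul(Rational(13, 3), Rational(1, 55)), Mul(-182, Rational(-1, 58))), 122) = Mul(Add(Rational(13, 165), Rational(91, 29)), 122) = Mul(Rational(15392, 4785), 122) = Rational(1877824, 4785)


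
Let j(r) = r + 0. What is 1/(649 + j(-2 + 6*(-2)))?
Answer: 1/635 ≈ 0.0015748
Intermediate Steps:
j(r) = r
1/(649 + j(-2 + 6*(-2))) = 1/(649 + (-2 + 6*(-2))) = 1/(649 + (-2 - 12)) = 1/(649 - 14) = 1/635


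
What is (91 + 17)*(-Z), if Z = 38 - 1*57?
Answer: 2052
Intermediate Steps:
Z = -19 (Z = 38 - 57 = -19)
(91 + 17)*(-Z) = (91 + 17)*(-1*(-19)) = 108*19 = 2052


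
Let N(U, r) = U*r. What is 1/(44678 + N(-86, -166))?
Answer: 1/58954 ≈ 1.6962e-5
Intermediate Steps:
1/(44678 + N(-86, -166)) = 1/(44678 - 86*(-166)) = 1/(44678 + 14276) = 1/58954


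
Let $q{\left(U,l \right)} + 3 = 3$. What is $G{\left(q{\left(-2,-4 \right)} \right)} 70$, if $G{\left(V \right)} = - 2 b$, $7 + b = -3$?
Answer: $1400$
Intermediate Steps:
$b = -10$ ($b = -7 - 3 = -10$)
$q{\left(U,l \right)} = 0$ ($q{\left(U,l \right)} = -3 + 3 = 0$)
$G{\left(V \right)} = 20$ ($G{\left(V \right)} = \left(-2\right) \left(-10\right) = 20$)
$G{\left(q{\left(-2,-4 \right)} \right)} 70 = 20 \cdot 70 = 1400$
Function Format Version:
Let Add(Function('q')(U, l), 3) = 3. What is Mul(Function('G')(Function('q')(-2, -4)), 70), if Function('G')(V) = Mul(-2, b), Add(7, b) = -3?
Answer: 1400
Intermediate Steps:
b = -10 (b = Add(-7, -3) = -10)
Function('q')(U, l) = 0 (Function('q')(U, l) = Add(-3, 3) = 0)
Function('G')(V) = 20 (Function('G')(V) = Mul(-2, -10) = 20)
Mul(Function('G')(Function('q')(-2, -4)), 70) = Mul(20, 70) = 1400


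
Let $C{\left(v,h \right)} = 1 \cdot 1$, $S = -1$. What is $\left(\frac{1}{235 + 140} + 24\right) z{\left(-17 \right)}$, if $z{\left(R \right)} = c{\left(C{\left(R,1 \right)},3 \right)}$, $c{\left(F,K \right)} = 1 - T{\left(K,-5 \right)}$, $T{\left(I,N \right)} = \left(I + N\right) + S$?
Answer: $\frac{36004}{375} \approx 96.011$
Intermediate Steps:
$T{\left(I,N \right)} = -1 + I + N$ ($T{\left(I,N \right)} = \left(I + N\right) - 1 = -1 + I + N$)
$C{\left(v,h \right)} = 1$
$c{\left(F,K \right)} = 7 - K$ ($c{\left(F,K \right)} = 1 - \left(-1 + K - 5\right) = 1 - \left(-6 + K\right) = 7 - K$)
$z{\left(R \right)} = 4$ ($z{\left(R \right)} = 7 - 3 = 4$)
$\left(\frac{1}{235 + 140} + 24\right) z{\left(-17 \right)} = \left(\frac{1}{235 + 140} + 24\right) 4 = \left(\frac{1}{375} + 24\right) 4 = \frac{9001}{375} \cdot 4 = \frac{36004}{375}$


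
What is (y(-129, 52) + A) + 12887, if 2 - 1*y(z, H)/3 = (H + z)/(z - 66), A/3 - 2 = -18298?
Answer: -2729752/65 ≈ -41996.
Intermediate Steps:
A = -54888 (A = 6 + 3*(-18298) = 6 - 54894 = -54888)
y(z, H) = 6 - 3*(H + z)/(-66 + z) (y(z, H) = 6 - 3*(H + z)/(z - 66) = 6 - 3*(H + z)/(-66 + z))
(y(-129, 52) + A) + 12887 = (3*(-132 - 129 - 1*52)/(-66 - 129) - 54888) + 12887 = (3*(-132 - 129 - 52)/(-195) - 54888) + 12887 = (3*(-1/195)*(-313) - 54888) + 12887 = (313/65 - 54888) + 12887 = -3567407/65 + 12887 = -2729752/65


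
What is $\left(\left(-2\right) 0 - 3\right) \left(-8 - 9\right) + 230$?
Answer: $281$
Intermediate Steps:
$\left(\left(-2\right) 0 - 3\right) \left(-8 - 9\right) + 230 = \left(0 - 3\right) \left(-17\right) + 230 = \left(-3\right) \left(-17\right) + 230 = 51 + 230 = 281$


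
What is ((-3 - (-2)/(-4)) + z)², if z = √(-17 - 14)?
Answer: (7 - 2*I*√31)²/4 ≈ -18.75 - 38.974*I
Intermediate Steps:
z = I*√31 (z = √(-31) = I*√31 ≈ 5.5678*I)
((-3 - (-2)/(-4)) + z)² = ((-3 - (-2)/(-4)) + I*√31)² = ((-3 - (-2)*(-1)/4) + I*√31)² = ((-3 - 2*¼) + I*√31)² = ((-3 - ½) + I*√31)² = (-7/2 + I*√31)²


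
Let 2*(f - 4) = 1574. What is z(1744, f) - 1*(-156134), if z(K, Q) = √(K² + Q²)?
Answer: 156134 + √3667217 ≈ 1.5805e+5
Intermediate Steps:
f = 791 (f = 4 + (½)*1574 = 4 + 787 = 791)
z(1744, f) - 1*(-156134) = √(1744² + 791²) - 1*(-156134) = √(3041536 + 625681) + 156134 = √3667217 + 156134 = 156134 + √3667217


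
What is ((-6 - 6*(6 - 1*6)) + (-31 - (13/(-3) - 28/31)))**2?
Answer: 8726116/8649 ≈ 1008.9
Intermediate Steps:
((-6 - 6*(6 - 1*6)) + (-31 - (13/(-3) - 28/31)))**2 = ((-6 - 6*(6 - 6)) + (-31 - (13*(-1/3) - 28*1/31)))**2 = ((-6 - 6*0) + (-31 - (-13/3 - 28/31)))**2 = ((-6 + 0) + (-31 - 1*(-487/93)))**2 = (-6 + (-31 + 487/93))**2 = (-6 - 2396/93)**2 = (-2954/93)**2 = 8726116/8649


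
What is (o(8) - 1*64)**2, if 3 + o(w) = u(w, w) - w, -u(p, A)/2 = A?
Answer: 8281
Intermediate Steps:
u(p, A) = -2*A
o(w) = -3 - 3*w (o(w) = -3 + (-2*w - w) = -3 - 3*w)
(o(8) - 1*64)**2 = ((-3 - 3*8) - 1*64)**2 = ((-3 - 24) - 64)**2 = (-27 - 64)**2 = (-91)**2 = 8281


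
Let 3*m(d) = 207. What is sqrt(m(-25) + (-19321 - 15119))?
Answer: 3*I*sqrt(3819) ≈ 185.39*I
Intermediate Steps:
m(d) = 69 (m(d) = (1/3)*207 = 69)
sqrt(m(-25) + (-19321 - 15119)) = sqrt(69 + (-19321 - 15119)) = sqrt(69 - 34440) = sqrt(-34371) = 3*I*sqrt(3819)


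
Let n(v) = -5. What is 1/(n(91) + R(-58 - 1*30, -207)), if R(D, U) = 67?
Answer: 1/62 ≈ 0.016129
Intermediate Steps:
1/(n(91) + R(-58 - 1*30, -207)) = 1/(-5 + 67) = 1/62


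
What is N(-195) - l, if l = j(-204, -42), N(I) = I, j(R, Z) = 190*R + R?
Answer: 38769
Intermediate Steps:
j(R, Z) = 191*R
l = -38964 (l = 191*(-204) = -38964)
N(-195) - l = -195 - 1*(-38964) = -195 + 38964 = 38769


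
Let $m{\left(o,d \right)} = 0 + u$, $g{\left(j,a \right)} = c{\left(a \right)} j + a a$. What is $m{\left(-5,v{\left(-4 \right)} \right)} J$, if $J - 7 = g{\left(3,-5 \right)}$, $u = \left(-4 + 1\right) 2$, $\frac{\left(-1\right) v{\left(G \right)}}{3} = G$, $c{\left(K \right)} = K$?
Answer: $-102$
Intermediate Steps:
$v{\left(G \right)} = - 3 G$
$g{\left(j,a \right)} = a^{2} + a j$ ($g{\left(j,a \right)} = a j + a a = a j + a^{2} = a^{2} + a j$)
$u = -6$ ($u = \left(-3\right) 2 = -6$)
$J = 17$ ($J = 7 - 5 \left(-5 + 3\right) = 7 - -10 = 7 + 10 = 17$)
$m{\left(o,d \right)} = -6$ ($m{\left(o,d \right)} = 0 - 6 = -6$)
$m{\left(-5,v{\left(-4 \right)} \right)} J = \left(-6\right) 17 = -102$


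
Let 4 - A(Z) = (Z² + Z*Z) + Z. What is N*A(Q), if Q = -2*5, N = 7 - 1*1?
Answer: -1116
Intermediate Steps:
N = 6 (N = 7 - 1 = 6)
Q = -10
A(Z) = 4 - Z - 2*Z² (A(Z) = 4 - ((Z² + Z*Z) + Z) = 4 - ((Z² + Z²) + Z) = 4 - (2*Z² + Z) = 4 - (Z + 2*Z²) = 4 + (-Z - 2*Z²) = 4 - Z - 2*Z²)
N*A(Q) = 6*(4 - 1*(-10) - 2*(-10)²) = 6*(4 + 10 - 2*100) = 6*(4 + 10 - 200) = 6*(-186) = -1116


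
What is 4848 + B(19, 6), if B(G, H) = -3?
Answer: 4845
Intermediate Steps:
4848 + B(19, 6) = 4848 - 3 = 4845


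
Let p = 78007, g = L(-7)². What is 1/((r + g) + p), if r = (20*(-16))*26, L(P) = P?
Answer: 1/69736 ≈ 1.4340e-5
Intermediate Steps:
r = -8320 (r = -320*26 = -8320)
g = 49 (g = (-7)² = 49)
1/((r + g) + p) = 1/((-8320 + 49) + 78007) = 1/(-8271 + 78007) = 1/69736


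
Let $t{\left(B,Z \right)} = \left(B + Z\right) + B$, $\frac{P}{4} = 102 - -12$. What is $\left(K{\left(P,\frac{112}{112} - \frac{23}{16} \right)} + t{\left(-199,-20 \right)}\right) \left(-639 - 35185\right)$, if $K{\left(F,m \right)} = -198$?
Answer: $22067584$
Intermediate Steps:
$P = 456$ ($P = 4 \left(102 - -12\right) = 4 \left(102 + 12\right) = 4 \cdot 114 = 456$)
$t{\left(B,Z \right)} = Z + 2 B$
$\left(K{\left(P,\frac{112}{112} - \frac{23}{16} \right)} + t{\left(-199,-20 \right)}\right) \left(-639 - 35185\right) = \left(-198 + \left(-20 + 2 \left(-199\right)\right)\right) \left(-639 - 35185\right) = \left(-198 - 418\right) \left(-35824\right) = \left(-616\right) \left(-35824\right) = 22067584$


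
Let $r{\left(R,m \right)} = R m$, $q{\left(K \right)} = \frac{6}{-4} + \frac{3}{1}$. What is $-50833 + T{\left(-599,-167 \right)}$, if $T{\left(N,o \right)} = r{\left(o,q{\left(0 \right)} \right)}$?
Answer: $- \frac{102167}{2} \approx -51084.0$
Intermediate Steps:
$q{\left(K \right)} = \frac{3}{2}$ ($q{\left(K \right)} = 6 \left(- \frac{1}{4}\right) + 3 \cdot 1 = - \frac{3}{2} + 3 = \frac{3}{2}$)
$T{\left(N,o \right)} = \frac{3 o}{2}$ ($T{\left(N,o \right)} = o \frac{3}{2} = \frac{3 o}{2}$)
$-50833 + T{\left(-599,-167 \right)} = -50833 + \frac{3}{2} \left(-167\right) = -50833 - \frac{501}{2} = - \frac{102167}{2}$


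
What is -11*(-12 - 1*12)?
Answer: 264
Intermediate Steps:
-11*(-12 - 1*12) = -11*(-12 - 12) = -11*(-24) = 264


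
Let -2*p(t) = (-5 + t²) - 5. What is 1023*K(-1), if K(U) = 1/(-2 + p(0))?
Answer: 341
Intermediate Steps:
p(t) = 5 - t²/2 (p(t) = -((-5 + t²) - 5)/2 = -(-10 + t²)/2 = 5 - t²/2)
K(U) = ⅓ (K(U) = 1/(-2 + (5 - ½*0²)) = 1/(-2 + (5 - ½*0)) = 1/(-2 + (5 + 0)) = 1/(-2 + 5) = 1/3 = ⅓)
1023*K(-1) = 1023*(⅓) = 341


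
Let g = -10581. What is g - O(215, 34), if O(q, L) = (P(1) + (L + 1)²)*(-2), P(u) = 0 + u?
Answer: -8129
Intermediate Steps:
P(u) = u
O(q, L) = -2 - 2*(1 + L)² (O(q, L) = (1 + (L + 1)²)*(-2) = (1 + (1 + L)²)*(-2) = -2 - 2*(1 + L)²)
g - O(215, 34) = -10581 - (-2 - 2*(1 + 34)²) = -10581 - (-2 - 2*35²) = -10581 - (-2 - 2*1225) = -10581 - (-2 - 2450) = -10581 - 1*(-2452) = -10581 + 2452 = -8129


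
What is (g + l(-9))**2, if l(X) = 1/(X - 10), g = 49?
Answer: 864900/361 ≈ 2395.8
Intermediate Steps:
l(X) = 1/(-10 + X)
(g + l(-9))**2 = (49 + 1/(-10 - 9))**2 = (49 + 1/(-19))**2 = (49 - 1/19)**2 = (930/19)**2 = 864900/361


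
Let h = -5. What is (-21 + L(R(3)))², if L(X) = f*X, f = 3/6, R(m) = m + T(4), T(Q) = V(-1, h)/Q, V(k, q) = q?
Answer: 25921/64 ≈ 405.02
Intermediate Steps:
T(Q) = -5/Q
R(m) = -5/4 + m (R(m) = m - 5/4 = -5/4 + m)
f = ½ (f = 3*(⅙) = ½ ≈ 0.50000)
L(X) = X/2
(-21 + L(R(3)))² = (-21 + (-5/4 + 3)/2)² = (-21 + (½)*(7/4))² = (-21 + 7/8)² = (-161/8)² = 25921/64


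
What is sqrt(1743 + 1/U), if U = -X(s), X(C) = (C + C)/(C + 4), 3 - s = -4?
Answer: sqrt(341474)/14 ≈ 41.740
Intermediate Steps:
s = 7 (s = 3 - 1*(-4) = 3 + 4 = 7)
X(C) = 2*C/(4 + C) (X(C) = (2*C)/(4 + C) = 2*C/(4 + C))
U = -14/11 (U = -2*7/(4 + 7) = -2*7/11 = -1*14/11 = -14/11 ≈ -1.2727)
sqrt(1743 + 1/U) = sqrt(1743 + 1/(-14/11)) = sqrt(1743 - 11/14) = sqrt(24391/14) = sqrt(341474)/14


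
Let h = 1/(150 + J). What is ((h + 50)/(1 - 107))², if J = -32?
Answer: 34821801/156450064 ≈ 0.22257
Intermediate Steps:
h = 1/118 (h = 1/(150 - 32) = 1/118 ≈ 0.0084746)
((h + 50)/(1 - 107))² = ((1/118 + 50)/(1 - 107))² = ((5901/118)/(-106))² = ((5901/118)*(-1/106))² = (-5901/12508)² = 34821801/156450064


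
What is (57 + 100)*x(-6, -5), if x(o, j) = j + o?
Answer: -1727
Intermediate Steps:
(57 + 100)*x(-6, -5) = (57 + 100)*(-5 - 6) = 157*(-11) = -1727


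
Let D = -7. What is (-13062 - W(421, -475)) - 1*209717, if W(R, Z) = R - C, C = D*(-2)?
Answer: -223186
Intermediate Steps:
C = 14 (C = -7*(-2) = 14)
W(R, Z) = -14 + R (W(R, Z) = R - 1*14 = R - 14 = -14 + R)
(-13062 - W(421, -475)) - 1*209717 = (-13062 - (-14 + 421)) - 1*209717 = (-13062 - 1*407) - 209717 = (-13062 - 407) - 209717 = -13469 - 209717 = -223186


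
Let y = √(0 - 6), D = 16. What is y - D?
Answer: -16 + I*√6 ≈ -16.0 + 2.4495*I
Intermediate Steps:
y = I*√6 (y = √(-6) = I*√6 ≈ 2.4495*I)
y - D = I*√6 - 1*16 = I*√6 - 16 = -16 + I*√6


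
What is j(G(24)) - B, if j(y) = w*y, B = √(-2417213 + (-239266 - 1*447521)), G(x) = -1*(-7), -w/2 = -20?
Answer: 280 - 80*I*√485 ≈ 280.0 - 1761.8*I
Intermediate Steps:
w = 40 (w = -2*(-20) = 40)
G(x) = 7
B = 80*I*√485 (B = √(-2417213 + (-239266 - 447521)) = √(-2417213 - 686787) = √(-3104000) = 80*I*√485 ≈ 1761.8*I)
j(y) = 40*y
j(G(24)) - B = 40*7 - 80*I*√485 = 280 - 80*I*√485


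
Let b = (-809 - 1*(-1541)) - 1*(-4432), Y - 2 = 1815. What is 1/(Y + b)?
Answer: 1/6981 ≈ 0.00014325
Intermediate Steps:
Y = 1817 (Y = 2 + 1815 = 1817)
b = 5164 (b = (-809 + 1541) + 4432 = 732 + 4432 = 5164)
1/(Y + b) = 1/(1817 + 5164) = 1/6981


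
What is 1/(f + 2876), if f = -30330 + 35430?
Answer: 1/7976 ≈ 0.00012538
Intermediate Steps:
f = 5100
1/(f + 2876) = 1/(5100 + 2876) = 1/7976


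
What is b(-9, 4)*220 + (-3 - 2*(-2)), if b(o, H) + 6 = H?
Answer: -439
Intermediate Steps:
b(o, H) = -6 + H
b(-9, 4)*220 + (-3 - 2*(-2)) = (-6 + 4)*220 + (-3 - 2*(-2)) = -2*220 + (-3 + 4) = -440 + 1 = -439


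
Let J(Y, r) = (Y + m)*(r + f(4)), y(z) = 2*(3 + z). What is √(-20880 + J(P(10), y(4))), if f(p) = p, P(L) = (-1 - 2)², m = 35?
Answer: 18*I*√62 ≈ 141.73*I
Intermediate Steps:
y(z) = 6 + 2*z
P(L) = 9 (P(L) = (-3)² = 9)
J(Y, r) = (4 + r)*(35 + Y) (J(Y, r) = (Y + 35)*(r + 4) = (35 + Y)*(4 + r) = (4 + r)*(35 + Y))
√(-20880 + J(P(10), y(4))) = √(-20880 + (140 + 4*9 + 35*(6 + 2*4) + 9*(6 + 2*4))) = √(-20880 + (140 + 36 + 35*(6 + 8) + 9*(6 + 8))) = √(-20880 + (140 + 36 + 35*14 + 9*14)) = √(-20880 + (140 + 36 + 490 + 126)) = √(-20880 + 792) = √(-20088) = 18*I*√62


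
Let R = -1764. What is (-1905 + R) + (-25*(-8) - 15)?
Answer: -3484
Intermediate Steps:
(-1905 + R) + (-25*(-8) - 15) = (-1905 - 1764) + (-25*(-8) - 15) = -3669 + (200 - 15) = -3669 + 185 = -3484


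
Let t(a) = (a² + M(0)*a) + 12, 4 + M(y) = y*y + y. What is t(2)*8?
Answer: 64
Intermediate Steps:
M(y) = -4 + y + y² (M(y) = -4 + (y*y + y) = -4 + (y² + y) = -4 + (y + y²) = -4 + y + y²)
t(a) = 12 + a² - 4*a (t(a) = (a² + (-4 + 0 + 0²)*a) + 12 = (a² + (-4 + 0 + 0)*a) + 12 = (a² - 4*a) + 12 = 12 + a² - 4*a)
t(2)*8 = (12 + 2² - 4*2)*8 = (12 + 4 - 8)*8 = 8*8 = 64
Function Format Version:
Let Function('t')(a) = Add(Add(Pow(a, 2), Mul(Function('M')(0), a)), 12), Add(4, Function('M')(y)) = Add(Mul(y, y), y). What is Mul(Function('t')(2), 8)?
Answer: 64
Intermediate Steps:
Function('M')(y) = Add(-4, y, Pow(y, 2)) (Function('M')(y) = Add(-4, Add(Mul(y, y), y)) = Add(-4, Add(Pow(y, 2), y)) = Add(-4, Add(y, Pow(y, 2))) = Add(-4, y, Pow(y, 2)))
Function('t')(a) = Add(12, Pow(a, 2), Mul(-4, a)) (Function('t')(a) = Add(Add(Pow(a, 2), Mul(Add(-4, 0, Pow(0, 2)), a)), 12) = Add(Add(Pow(a, 2), Mul(Add(-4, 0, 0), a)), 12) = Add(Add(Pow(a, 2), Mul(-4, a)), 12) = Add(12, Pow(a, 2), Mul(-4, a)))
Mul(Function('t')(2), 8) = Mul(Add(12, Pow(2, 2), Mul(-4, 2)), 8) = Mul(Add(12, 4, -8), 8) = Mul(8, 8) = 64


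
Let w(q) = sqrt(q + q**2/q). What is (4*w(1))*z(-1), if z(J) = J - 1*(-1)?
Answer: 0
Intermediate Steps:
z(J) = 1 + J (z(J) = J + 1 = 1 + J)
w(q) = sqrt(2)*sqrt(q) (w(q) = sqrt(q + q) = sqrt(2*q) = sqrt(2)*sqrt(q))
(4*w(1))*z(-1) = (4*(sqrt(2)*sqrt(1)))*(1 - 1) = (4*(sqrt(2)*1))*0 = (4*sqrt(2))*0 = 0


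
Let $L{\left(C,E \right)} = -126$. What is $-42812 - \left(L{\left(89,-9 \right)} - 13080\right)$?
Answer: $-29606$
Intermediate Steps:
$-42812 - \left(L{\left(89,-9 \right)} - 13080\right) = -42812 - \left(-126 - 13080\right) = -42812 - -13206 = -42812 + 13206 = -29606$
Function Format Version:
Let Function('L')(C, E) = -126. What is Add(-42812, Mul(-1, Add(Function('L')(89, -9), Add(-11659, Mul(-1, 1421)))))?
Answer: -29606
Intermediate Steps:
Add(-42812, Mul(-1, Add(Function('L')(89, -9), Add(-11659, Mul(-1, 1421))))) = Add(-42812, Mul(-1, Add(-126, Add(-11659, Mul(-1, 1421))))) = Add(-42812, Mul(-1, Add(-126, Add(-11659, -1421)))) = Add(-42812, Mul(-1, Add(-126, -13080))) = Add(-42812, Mul(-1, -13206)) = Add(-42812, 13206) = -29606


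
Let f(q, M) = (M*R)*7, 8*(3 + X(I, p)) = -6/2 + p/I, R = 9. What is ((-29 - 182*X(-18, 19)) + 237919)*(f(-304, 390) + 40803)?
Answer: 374239396685/24 ≈ 1.5593e+10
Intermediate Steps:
X(I, p) = -27/8 + p/(8*I) (X(I, p) = -3 + (-6/2 + p/I)/8 = -3 + (-6*1/2 + p/I)/8 = -3 + (-3 + p/I)/8 = -3 + (-3/8 + p/(8*I)) = -27/8 + p/(8*I))
f(q, M) = 63*M (f(q, M) = (M*9)*7 = (9*M)*7 = 63*M)
((-29 - 182*X(-18, 19)) + 237919)*(f(-304, 390) + 40803) = ((-29 - 91*(19 - 27*(-18))/(4*(-18))) + 237919)*(63*390 + 40803) = ((-29 - 91*(-1)*(19 + 486)/(4*18)) + 237919)*(24570 + 40803) = ((-29 - 91*(-1)*505/(4*18)) + 237919)*65373 = ((-29 - 182*(-505/144)) + 237919)*65373 = ((-29 + 45955/72) + 237919)*65373 = (43867/72 + 237919)*65373 = (17174035/72)*65373 = 374239396685/24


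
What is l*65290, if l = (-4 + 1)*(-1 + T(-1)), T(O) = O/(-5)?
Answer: 156696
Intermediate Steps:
T(O) = -O/5 (T(O) = O*(-⅕) = -O/5)
l = 12/5 (l = (-4 + 1)*(-1 - ⅕*(-1)) = -3*(-1 + ⅕) = -3*(-⅘) = 12/5 ≈ 2.4000)
l*65290 = (12/5)*65290 = 156696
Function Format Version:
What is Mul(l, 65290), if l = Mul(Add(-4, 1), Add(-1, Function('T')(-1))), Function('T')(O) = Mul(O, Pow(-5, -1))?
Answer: 156696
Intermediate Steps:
Function('T')(O) = Mul(Rational(-1, 5), O) (Function('T')(O) = Mul(O, Rational(-1, 5)) = Mul(Rational(-1, 5), O))
l = Rational(12, 5) (l = Mul(Add(-4, 1), Add(-1, Mul(Rational(-1, 5), -1))) = Mul(-3, Add(-1, Rational(1, 5))) = Mul(-3, Rational(-4, 5)) = Rational(12, 5) ≈ 2.4000)
Mul(l, 65290) = Mul(Rational(12, 5), 65290) = 156696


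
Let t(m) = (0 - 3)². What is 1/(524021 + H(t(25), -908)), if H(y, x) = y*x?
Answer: 1/515849 ≈ 1.9386e-6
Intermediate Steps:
t(m) = 9 (t(m) = (-3)² = 9)
H(y, x) = x*y
1/(524021 + H(t(25), -908)) = 1/(524021 - 908*9) = 1/(524021 - 8172) = 1/515849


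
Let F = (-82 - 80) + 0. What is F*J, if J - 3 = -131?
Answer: 20736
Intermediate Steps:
J = -128 (J = 3 - 131 = -128)
F = -162 (F = -162 + 0 = -162)
F*J = -162*(-128) = 20736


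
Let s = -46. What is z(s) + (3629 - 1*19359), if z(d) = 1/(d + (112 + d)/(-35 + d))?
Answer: -19882747/1264 ≈ -15730.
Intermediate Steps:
z(d) = 1/(d + (112 + d)/(-35 + d))
z(s) + (3629 - 1*19359) = (-35 - 46)/(112 + (-46)² - 34*(-46)) + (3629 - 1*19359) = -81/(112 + 2116 + 1564) + (3629 - 19359) = -81/3792 - 15730 = (1/3792)*(-81) - 15730 = -27/1264 - 15730 = -19882747/1264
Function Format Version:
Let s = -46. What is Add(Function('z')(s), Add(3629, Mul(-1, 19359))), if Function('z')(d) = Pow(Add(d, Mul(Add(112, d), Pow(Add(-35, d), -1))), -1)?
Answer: Rational(-19882747, 1264) ≈ -15730.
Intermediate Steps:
Function('z')(d) = Pow(Add(d, Mul(Pow(Add(-35, d), -1), Add(112, d))), -1)
Add(Function('z')(s), Add(3629, Mul(-1, 19359))) = Add(Mul(Pow(Add(112, Pow(-46, 2), Mul(-34, -46)), -1), Add(-35, -46)), Add(3629, Mul(-1, 19359))) = Add(Mul(Pow(Add(112, 2116, 1564), -1), -81), Add(3629, -19359)) = Add(Mul(Pow(3792, -1), -81), -15730) = Add(Mul(Rational(1, 3792), -81), -15730) = Add(Rational(-27, 1264), -15730) = Rational(-19882747, 1264)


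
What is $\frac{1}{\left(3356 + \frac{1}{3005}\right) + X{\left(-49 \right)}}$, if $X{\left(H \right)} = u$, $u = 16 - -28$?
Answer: $\frac{3005}{10217001} \approx 0.00029412$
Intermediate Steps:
$u = 44$ ($u = 16 + 28 = 44$)
$X{\left(H \right)} = 44$
$\frac{1}{\left(3356 + \frac{1}{3005}\right) + X{\left(-49 \right)}} = \frac{1}{\left(3356 + \frac{1}{3005}\right) + 44} = \frac{1}{\frac{10084781}{3005} + 44} = \frac{1}{\frac{10217001}{3005}} = \frac{3005}{10217001}$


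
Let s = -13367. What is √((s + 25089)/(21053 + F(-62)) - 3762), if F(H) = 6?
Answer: 2*I*√417032619481/21059 ≈ 61.331*I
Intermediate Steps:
√((s + 25089)/(21053 + F(-62)) - 3762) = √((-13367 + 25089)/(21053 + 6) - 3762) = √(11722/21059 - 3762) = √(-79212236/21059) = 2*I*√417032619481/21059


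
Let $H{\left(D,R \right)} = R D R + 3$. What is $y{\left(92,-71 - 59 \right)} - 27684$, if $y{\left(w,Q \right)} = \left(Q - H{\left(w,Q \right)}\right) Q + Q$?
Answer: $202113476$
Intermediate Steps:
$H{\left(D,R \right)} = 3 + D R^{2}$ ($H{\left(D,R \right)} = D R R + 3 = D R^{2} + 3 = 3 + D R^{2}$)
$y{\left(w,Q \right)} = Q + Q \left(-3 + Q - w Q^{2}\right)$ ($y{\left(w,Q \right)} = \left(Q - \left(3 + w Q^{2}\right)\right) Q + Q = \left(-3 + Q - w Q^{2}\right) Q + Q = Q \left(-3 + Q - w Q^{2}\right) + Q = Q + Q \left(-3 + Q - w Q^{2}\right)$)
$y{\left(92,-71 - 59 \right)} - 27684 = \left(-71 - 59\right) \left(-2 - 130 - 92 \left(-71 - 59\right)^{2}\right) - 27684 = - 130 \left(-2 - 130 - 92 \left(-130\right)^{2}\right) - 27684 = - 130 \left(-2 - 130 - 92 \cdot 16900\right) - 27684 = - 130 \left(-2 - 130 - 1554800\right) - 27684 = \left(-130\right) \left(-1554932\right) - 27684 = 202141160 - 27684 = 202113476$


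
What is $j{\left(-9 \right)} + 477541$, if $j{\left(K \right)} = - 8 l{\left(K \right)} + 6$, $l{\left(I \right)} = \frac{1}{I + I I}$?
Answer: $\frac{4297922}{9} \approx 4.7755 \cdot 10^{5}$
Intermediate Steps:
$l{\left(I \right)} = \frac{1}{I + I^{2}}$
$j{\left(K \right)} = 6 - \frac{8}{K \left(1 + K\right)}$ ($j{\left(K \right)} = - 8 \frac{1}{K \left(1 + K\right)} + 6 = - \frac{8}{K \left(1 + K\right)} + 6 = 6 - \frac{8}{K \left(1 + K\right)}$)
$j{\left(-9 \right)} + 477541 = \frac{2 \left(-4 + 3 \left(-9\right) \left(1 - 9\right)\right)}{\left(-9\right) \left(1 - 9\right)} + 477541 = 2 \left(- \frac{1}{9}\right) \frac{1}{-8} \left(-4 + 3 \left(-9\right) \left(-8\right)\right) + 477541 = 2 \left(- \frac{1}{9}\right) \left(- \frac{1}{8}\right) \left(-4 + 216\right) + 477541 = 2 \left(- \frac{1}{9}\right) \left(- \frac{1}{8}\right) 212 + 477541 = \frac{53}{9} + 477541 = \frac{4297922}{9}$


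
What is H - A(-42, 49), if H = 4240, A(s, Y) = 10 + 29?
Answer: 4201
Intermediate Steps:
A(s, Y) = 39
H - A(-42, 49) = 4240 - 1*39 = 4240 - 39 = 4201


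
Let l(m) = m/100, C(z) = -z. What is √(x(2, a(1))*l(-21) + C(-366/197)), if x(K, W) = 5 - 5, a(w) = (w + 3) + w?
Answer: √72102/197 ≈ 1.3630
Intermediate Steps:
a(w) = 3 + 2*w (a(w) = (3 + w) + w = 3 + 2*w)
x(K, W) = 0
l(m) = m/100 (l(m) = m*(1/100) = m/100)
√(x(2, a(1))*l(-21) + C(-366/197)) = √(0*((1/100)*(-21)) - (-366)/197) = √(0*(-21/100) - (-366)/197) = √(0 - 1*(-366/197)) = √(0 + 366/197) = √(366/197) = √72102/197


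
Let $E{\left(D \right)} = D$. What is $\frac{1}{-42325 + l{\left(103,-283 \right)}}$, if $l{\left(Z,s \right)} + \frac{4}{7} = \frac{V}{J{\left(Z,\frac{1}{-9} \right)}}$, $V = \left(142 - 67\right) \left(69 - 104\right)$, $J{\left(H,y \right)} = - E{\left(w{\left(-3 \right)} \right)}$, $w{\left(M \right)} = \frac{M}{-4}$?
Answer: $- \frac{7}{271779} \approx -2.5756 \cdot 10^{-5}$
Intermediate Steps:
$w{\left(M \right)} = - \frac{M}{4}$ ($w{\left(M \right)} = M \left(- \frac{1}{4}\right) = - \frac{M}{4}$)
$J{\left(H,y \right)} = - \frac{3}{4}$ ($J{\left(H,y \right)} = - \frac{\left(-1\right) \left(-3\right)}{4} = \left(-1\right) \frac{3}{4} = - \frac{3}{4}$)
$V = -2625$ ($V = 75 \left(-35\right) = -2625$)
$l{\left(Z,s \right)} = \frac{24496}{7}$ ($l{\left(Z,s \right)} = - \frac{4}{7} - \frac{2625}{- \frac{3}{4}} = - \frac{4}{7} - -3500 = - \frac{4}{7} + 3500 = \frac{24496}{7}$)
$\frac{1}{-42325 + l{\left(103,-283 \right)}} = \frac{1}{-42325 + \frac{24496}{7}} = \frac{1}{- \frac{271779}{7}} = - \frac{7}{271779}$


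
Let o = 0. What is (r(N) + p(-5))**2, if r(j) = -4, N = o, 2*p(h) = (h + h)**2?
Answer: 2116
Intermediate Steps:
p(h) = 2*h**2 (p(h) = (h + h)**2/2 = (2*h)**2/2 = (4*h**2)/2 = 2*h**2)
N = 0
(r(N) + p(-5))**2 = (-4 + 2*(-5)**2)**2 = (-4 + 2*25)**2 = (-4 + 50)**2 = 46**2 = 2116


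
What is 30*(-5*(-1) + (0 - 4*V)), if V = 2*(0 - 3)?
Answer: 870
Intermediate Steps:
V = -6 (V = 2*(-3) = -6)
30*(-5*(-1) + (0 - 4*V)) = 30*(-5*(-1) + (0 - 4*(-6))) = 30*(5 + (0 + 24)) = 30*(5 + 24) = 30*29 = 870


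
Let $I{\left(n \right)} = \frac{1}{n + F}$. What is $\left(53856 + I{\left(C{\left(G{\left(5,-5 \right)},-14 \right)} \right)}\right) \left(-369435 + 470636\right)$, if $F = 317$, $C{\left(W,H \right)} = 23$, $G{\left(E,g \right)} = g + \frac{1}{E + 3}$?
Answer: $\frac{109005627073}{20} \approx 5.4503 \cdot 10^{9}$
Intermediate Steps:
$G{\left(E,g \right)} = g + \frac{1}{3 + E}$
$I{\left(n \right)} = \frac{1}{317 + n}$ ($I{\left(n \right)} = \frac{1}{n + 317} = \frac{1}{317 + n}$)
$\left(53856 + I{\left(C{\left(G{\left(5,-5 \right)},-14 \right)} \right)}\right) \left(-369435 + 470636\right) = \left(53856 + \frac{1}{317 + 23}\right) \left(-369435 + 470636\right) = \left(53856 + \frac{1}{340}\right) 101201 = \frac{18311041}{340} \cdot 101201 = \frac{109005627073}{20}$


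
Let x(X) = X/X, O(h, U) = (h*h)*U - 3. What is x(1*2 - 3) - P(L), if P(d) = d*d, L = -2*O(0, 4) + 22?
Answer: -783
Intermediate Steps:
O(h, U) = -3 + U*h² (O(h, U) = h²*U - 3 = U*h² - 3 = -3 + U*h²)
L = 28 (L = -2*(-3 + 4*0²) + 22 = -2*(-3 + 4*0) + 22 = -2*(-3 + 0) + 22 = -2*(-3) + 22 = 6 + 22 = 28)
P(d) = d²
x(X) = 1
x(1*2 - 3) - P(L) = 1 - 1*28² = 1 - 1*784 = 1 - 784 = -783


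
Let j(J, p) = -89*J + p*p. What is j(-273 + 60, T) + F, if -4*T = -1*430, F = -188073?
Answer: -630239/4 ≈ -1.5756e+5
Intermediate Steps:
T = 215/2 (T = -(-1)*430/4 = -¼*(-430) = 215/2 ≈ 107.50)
j(J, p) = p² - 89*J (j(J, p) = -89*J + p² = p² - 89*J)
j(-273 + 60, T) + F = ((215/2)² - 89*(-273 + 60)) - 188073 = (46225/4 - 89*(-213)) - 188073 = (46225/4 + 18957) - 188073 = 122053/4 - 188073 = -630239/4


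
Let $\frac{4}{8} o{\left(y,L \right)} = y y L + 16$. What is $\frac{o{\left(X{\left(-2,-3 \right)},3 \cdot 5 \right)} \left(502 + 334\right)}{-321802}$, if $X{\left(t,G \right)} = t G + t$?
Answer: $- \frac{214016}{160901} \approx -1.3301$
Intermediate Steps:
$X{\left(t,G \right)} = t + G t$ ($X{\left(t,G \right)} = G t + t = t + G t$)
$o{\left(y,L \right)} = 32 + 2 L y^{2}$ ($o{\left(y,L \right)} = 2 \left(y y L + 16\right) = 2 \left(y^{2} L + 16\right) = 2 \left(L y^{2} + 16\right) = 2 \left(16 + L y^{2}\right) = 32 + 2 L y^{2}$)
$\frac{o{\left(X{\left(-2,-3 \right)},3 \cdot 5 \right)} \left(502 + 334\right)}{-321802} = \frac{\left(32 + 2 \cdot 3 \cdot 5 \left(- 2 \left(1 - 3\right)\right)^{2}\right) \left(502 + 334\right)}{-321802} = \left(32 + 2 \cdot 15 \left(\left(-2\right) \left(-2\right)\right)^{2}\right) 836 \left(- \frac{1}{321802}\right) = \left(32 + 2 \cdot 15 \cdot 4^{2}\right) 836 \left(- \frac{1}{321802}\right) = \left(32 + 2 \cdot 15 \cdot 16\right) 836 \left(- \frac{1}{321802}\right) = \left(32 + 480\right) 836 \left(- \frac{1}{321802}\right) = 512 \cdot 836 \left(- \frac{1}{321802}\right) = 428032 \left(- \frac{1}{321802}\right) = - \frac{214016}{160901}$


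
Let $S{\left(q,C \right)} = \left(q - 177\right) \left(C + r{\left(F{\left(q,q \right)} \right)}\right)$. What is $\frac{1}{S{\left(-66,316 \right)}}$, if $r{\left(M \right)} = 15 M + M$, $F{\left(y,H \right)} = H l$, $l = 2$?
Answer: $\frac{1}{436428} \approx 2.2913 \cdot 10^{-6}$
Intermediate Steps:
$F{\left(y,H \right)} = 2 H$ ($F{\left(y,H \right)} = H 2 = 2 H$)
$r{\left(M \right)} = 16 M$
$S{\left(q,C \right)} = \left(-177 + q\right) \left(C + 32 q\right)$ ($S{\left(q,C \right)} = \left(q - 177\right) \left(C + 16 \cdot 2 q\right) = \left(-177 + q\right) \left(C + 32 q\right)$)
$\frac{1}{S{\left(-66,316 \right)}} = \frac{1}{\left(-5664\right) \left(-66\right) - 55932 + 32 \left(-66\right)^{2} + 316 \left(-66\right)} = \frac{1}{373824 - 55932 + 32 \cdot 4356 - 20856} = \frac{1}{373824 - 55932 + 139392 - 20856} = \frac{1}{436428}$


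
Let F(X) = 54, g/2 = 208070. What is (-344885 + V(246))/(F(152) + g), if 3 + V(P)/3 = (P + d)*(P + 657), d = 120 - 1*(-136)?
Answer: 507512/208097 ≈ 2.4388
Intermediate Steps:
g = 416140 (g = 2*208070 = 416140)
d = 256 (d = 120 + 136 = 256)
V(P) = -9 + 3*(256 + P)*(657 + P) (V(P) = -9 + 3*((P + 256)*(P + 657)) = -9 + 3*((256 + P)*(657 + P)) = -9 + 3*(256 + P)*(657 + P))
(-344885 + V(246))/(F(152) + g) = (-344885 + (504567 + 3*246² + 2739*246))/(54 + 416140) = (-344885 + (504567 + 3*60516 + 673794))/416194 = (-344885 + (504567 + 181548 + 673794))*(1/416194) = (-344885 + 1359909)*(1/416194) = 1015024*(1/416194) = 507512/208097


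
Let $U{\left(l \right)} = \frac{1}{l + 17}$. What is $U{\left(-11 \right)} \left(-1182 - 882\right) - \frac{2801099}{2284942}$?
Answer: $- \frac{788821147}{2284942} \approx -345.23$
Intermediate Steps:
$U{\left(l \right)} = \frac{1}{17 + l}$
$U{\left(-11 \right)} \left(-1182 - 882\right) - \frac{2801099}{2284942} = \frac{-1182 - 882}{17 - 11} - \frac{2801099}{2284942} = \frac{-1182 - 882}{6} - 2801099 \cdot \frac{1}{2284942} = \frac{1}{6} \left(-2064\right) - \frac{2801099}{2284942} = -344 - \frac{2801099}{2284942} = - \frac{788821147}{2284942}$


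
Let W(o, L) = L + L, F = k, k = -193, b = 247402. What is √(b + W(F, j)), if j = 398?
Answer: √248198 ≈ 498.19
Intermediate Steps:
F = -193
W(o, L) = 2*L
√(b + W(F, j)) = √(247402 + 2*398) = √(247402 + 796) = √248198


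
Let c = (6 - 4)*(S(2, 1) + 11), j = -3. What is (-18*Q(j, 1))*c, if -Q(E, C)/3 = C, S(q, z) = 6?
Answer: 1836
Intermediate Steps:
Q(E, C) = -3*C
c = 34 (c = (6 - 4)*(6 + 11) = 2*17 = 34)
(-18*Q(j, 1))*c = -(-54)*34 = -18*(-3)*34 = 54*34 = 1836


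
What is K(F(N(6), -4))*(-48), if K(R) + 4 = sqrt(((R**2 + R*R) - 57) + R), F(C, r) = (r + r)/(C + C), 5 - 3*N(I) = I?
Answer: 192 - 432*sqrt(3) ≈ -556.25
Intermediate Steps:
N(I) = 5/3 - I/3
F(C, r) = r/C (F(C, r) = (2*r)/((2*C)) = (2*r)*(1/(2*C)) = r/C)
K(R) = -4 + sqrt(-57 + R + 2*R**2) (K(R) = -4 + sqrt(((R**2 + R*R) - 57) + R) = -4 + sqrt(((R**2 + R**2) - 57) + R) = -4 + sqrt((2*R**2 - 57) + R) = -4 + sqrt((-57 + 2*R**2) + R) = -4 + sqrt(-57 + R + 2*R**2))
K(F(N(6), -4))*(-48) = (-4 + sqrt(-57 - 4/(5/3 - 1/3*6) + 2*(-4/(5/3 - 1/3*6))**2))*(-48) = (-4 + sqrt(-57 - 4/(5/3 - 2) + 2*(-4/(5/3 - 2))**2))*(-48) = (-4 + sqrt(-57 - 4/(-1/3) + 2*(-4/(-1/3))**2))*(-48) = (-4 + sqrt(-57 - 4*(-3) + 2*(-4*(-3))**2))*(-48) = (-4 + sqrt(-57 + 12 + 2*12**2))*(-48) = (-4 + sqrt(-57 + 12 + 2*144))*(-48) = (-4 + sqrt(-57 + 12 + 288))*(-48) = (-4 + sqrt(243))*(-48) = (-4 + 9*sqrt(3))*(-48) = 192 - 432*sqrt(3)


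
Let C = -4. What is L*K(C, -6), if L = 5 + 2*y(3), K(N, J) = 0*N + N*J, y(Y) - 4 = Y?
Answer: 456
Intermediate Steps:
y(Y) = 4 + Y
K(N, J) = J*N (K(N, J) = 0 + J*N = J*N)
L = 19 (L = 5 + 2*(4 + 3) = 5 + 2*7 = 5 + 14 = 19)
L*K(C, -6) = 19*(-6*(-4)) = 19*24 = 456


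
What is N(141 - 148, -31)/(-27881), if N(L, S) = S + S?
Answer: 62/27881 ≈ 0.0022237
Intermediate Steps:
N(L, S) = 2*S
N(141 - 148, -31)/(-27881) = (2*(-31))/(-27881) = -62*(-1/27881) = 62/27881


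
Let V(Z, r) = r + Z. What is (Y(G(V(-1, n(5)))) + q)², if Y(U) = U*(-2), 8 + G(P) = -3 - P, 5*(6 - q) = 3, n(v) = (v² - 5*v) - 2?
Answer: 11449/25 ≈ 457.96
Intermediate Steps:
n(v) = -2 + v² - 5*v
V(Z, r) = Z + r
q = 27/5 (q = 6 - ⅕*3 = 6 - ⅗ = 27/5 ≈ 5.4000)
G(P) = -11 - P (G(P) = -8 + (-3 - P) = -11 - P)
Y(U) = -2*U
(Y(G(V(-1, n(5)))) + q)² = (-2*(-11 - (-1 + (-2 + 5² - 5*5))) + 27/5)² = (-2*(-11 - (-1 + (-2 + 25 - 25))) + 27/5)² = (-2*(-11 - (-1 - 2)) + 27/5)² = (-2*(-11 - 1*(-3)) + 27/5)² = (-2*(-11 + 3) + 27/5)² = (-2*(-8) + 27/5)² = (16 + 27/5)² = (107/5)² = 11449/25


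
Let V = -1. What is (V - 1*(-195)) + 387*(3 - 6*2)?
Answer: -3289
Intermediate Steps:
(V - 1*(-195)) + 387*(3 - 6*2) = (-1 - 1*(-195)) + 387*(3 - 6*2) = (-1 + 195) + 387*(3 - 12) = 194 + 387*(-9) = 194 - 3483 = -3289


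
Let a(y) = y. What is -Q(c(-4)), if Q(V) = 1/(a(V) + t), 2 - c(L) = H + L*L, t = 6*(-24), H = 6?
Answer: 1/164 ≈ 0.0060976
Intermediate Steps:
t = -144
c(L) = -4 - L² (c(L) = 2 - (6 + L*L) = 2 - (6 + L²) = 2 + (-6 - L²) = -4 - L²)
Q(V) = 1/(-144 + V) (Q(V) = 1/(V - 144) = 1/(-144 + V))
-Q(c(-4)) = -1/(-144 + (-4 - 1*(-4)²)) = -1/(-144 + (-4 - 1*16)) = -1/(-144 + (-4 - 16)) = -1/(-144 - 20) = -1/(-164) = -1*(-1/164) = 1/164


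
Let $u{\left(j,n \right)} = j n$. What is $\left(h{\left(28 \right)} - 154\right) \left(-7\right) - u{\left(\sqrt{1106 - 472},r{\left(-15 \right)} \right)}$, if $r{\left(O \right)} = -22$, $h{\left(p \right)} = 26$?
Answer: $896 + 22 \sqrt{634} \approx 1449.9$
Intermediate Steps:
$\left(h{\left(28 \right)} - 154\right) \left(-7\right) - u{\left(\sqrt{1106 - 472},r{\left(-15 \right)} \right)} = \left(26 - 154\right) \left(-7\right) - \sqrt{1106 - 472} \left(-22\right) = \left(-128\right) \left(-7\right) - \sqrt{634} \left(-22\right) = 896 - - 22 \sqrt{634} = 896 + 22 \sqrt{634}$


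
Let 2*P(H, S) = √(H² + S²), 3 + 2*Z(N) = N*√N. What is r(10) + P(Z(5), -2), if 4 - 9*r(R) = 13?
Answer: -1 + √(150 - 30*√5)/4 ≈ 1.2765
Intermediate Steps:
r(R) = -1 (r(R) = 4/9 - ⅑*13 = 4/9 - 13/9 = -1)
Z(N) = -3/2 + N^(3/2)/2 (Z(N) = -3/2 + (N*√N)/2 = -3/2 + N^(3/2)/2)
P(H, S) = √(H² + S²)/2
r(10) + P(Z(5), -2) = -1 + √((-3/2 + 5^(3/2)/2)² + (-2)²)/2 = -1 + √((-3/2 + (5*√5)/2)² + 4)/2 = -1 + √((-3/2 + 5*√5/2)² + 4)/2 = -1 + √(4 + (-3/2 + 5*√5/2)²)/2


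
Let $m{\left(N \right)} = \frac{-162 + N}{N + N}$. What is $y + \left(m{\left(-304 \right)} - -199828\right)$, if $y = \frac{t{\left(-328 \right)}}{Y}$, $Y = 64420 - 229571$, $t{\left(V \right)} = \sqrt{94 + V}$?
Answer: $\frac{60747945}{304} - \frac{3 i \sqrt{26}}{165151} \approx 1.9983 \cdot 10^{5} - 9.2625 \cdot 10^{-5} i$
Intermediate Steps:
$m{\left(N \right)} = \frac{-162 + N}{2 N}$
$Y = -165151$
$y = - \frac{3 i \sqrt{26}}{165151}$ ($y = \frac{\sqrt{94 - 328}}{-165151} = \sqrt{-234} \left(- \frac{1}{165151}\right) = 3 i \sqrt{26} \left(- \frac{1}{165151}\right) = - \frac{3 i \sqrt{26}}{165151} \approx - 9.2625 \cdot 10^{-5} i$)
$y + \left(m{\left(-304 \right)} - -199828\right) = - \frac{3 i \sqrt{26}}{165151} + \left(\frac{-162 - 304}{2 \left(-304\right)} - -199828\right) = - \frac{3 i \sqrt{26}}{165151} + \left(\frac{1}{2} \left(- \frac{1}{304}\right) \left(-466\right) + 199828\right) = - \frac{3 i \sqrt{26}}{165151} + \left(\frac{233}{304} + 199828\right) = - \frac{3 i \sqrt{26}}{165151} + \frac{60747945}{304} = \frac{60747945}{304} - \frac{3 i \sqrt{26}}{165151}$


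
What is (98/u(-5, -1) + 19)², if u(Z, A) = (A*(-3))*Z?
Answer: 34969/225 ≈ 155.42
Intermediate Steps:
u(Z, A) = -3*A*Z (u(Z, A) = (-3*A)*Z = -3*A*Z)
(98/u(-5, -1) + 19)² = (98/((-3*(-1)*(-5))) + 19)² = (98/(-15) + 19)² = (98*(-1/15) + 19)² = (-98/15 + 19)² = (187/15)² = 34969/225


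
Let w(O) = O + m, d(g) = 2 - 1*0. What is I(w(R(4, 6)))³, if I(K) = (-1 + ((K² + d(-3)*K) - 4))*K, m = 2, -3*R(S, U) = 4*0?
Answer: 216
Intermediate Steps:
d(g) = 2 (d(g) = 2 + 0 = 2)
R(S, U) = 0 (R(S, U) = -4*0/3 = -⅓*0 = 0)
w(O) = 2 + O (w(O) = O + 2 = 2 + O)
I(K) = K*(-5 + K² + 2*K) (I(K) = (-1 + ((K² + 2*K) - 4))*K = (-1 + (-4 + K² + 2*K))*K = (-5 + K² + 2*K)*K = K*(-5 + K² + 2*K))
I(w(R(4, 6)))³ = ((2 + 0)*(-5 + (2 + 0)² + 2*(2 + 0)))³ = (2*(-5 + 2² + 2*2))³ = (2*(-5 + 4 + 4))³ = (2*3)³ = 6³ = 216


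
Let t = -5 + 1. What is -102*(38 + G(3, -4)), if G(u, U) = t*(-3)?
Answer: -5100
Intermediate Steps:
t = -4
G(u, U) = 12 (G(u, U) = -4*(-3) = 12)
-102*(38 + G(3, -4)) = -102*(38 + 12) = -102*50 = -5100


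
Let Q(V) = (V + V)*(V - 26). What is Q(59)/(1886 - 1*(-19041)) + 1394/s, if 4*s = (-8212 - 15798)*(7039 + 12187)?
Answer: 449354256872/2415060868255 ≈ 0.18606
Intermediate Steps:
Q(V) = 2*V*(-26 + V) (Q(V) = (2*V)*(-26 + V) = 2*V*(-26 + V))
s = -115404065 (s = ((-8212 - 15798)*(7039 + 12187))/4 = (-24010*19226)/4 = (¼)*(-461616260) = -115404065)
Q(59)/(1886 - 1*(-19041)) + 1394/s = (2*59*(-26 + 59))/(1886 - 1*(-19041)) + 1394/(-115404065) = (2*59*33)/(1886 + 19041) + 1394*(-1/115404065) = 3894/20927 - 1394/115404065 = 449354256872/2415060868255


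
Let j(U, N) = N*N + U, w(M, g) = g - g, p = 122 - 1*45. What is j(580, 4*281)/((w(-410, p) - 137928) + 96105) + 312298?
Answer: 13059975298/41823 ≈ 3.1227e+5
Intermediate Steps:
p = 77 (p = 122 - 45 = 77)
w(M, g) = 0
j(U, N) = U + N**2 (j(U, N) = N**2 + U = U + N**2)
j(580, 4*281)/((w(-410, p) - 137928) + 96105) + 312298 = (580 + (4*281)**2)/((0 - 137928) + 96105) + 312298 = (580 + 1124**2)/(-137928 + 96105) + 312298 = (580 + 1263376)/(-41823) + 312298 = 1263956*(-1/41823) + 312298 = -1263956/41823 + 312298 = 13059975298/41823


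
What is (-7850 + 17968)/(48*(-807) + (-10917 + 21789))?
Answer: -5059/13932 ≈ -0.36312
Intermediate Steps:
(-7850 + 17968)/(48*(-807) + (-10917 + 21789)) = 10118/(-38736 + 10872) = 10118/(-27864) = 10118*(-1/27864) = -5059/13932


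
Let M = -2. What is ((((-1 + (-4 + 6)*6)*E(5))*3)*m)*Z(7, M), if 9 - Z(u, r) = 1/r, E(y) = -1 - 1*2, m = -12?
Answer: 11286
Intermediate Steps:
E(y) = -3 (E(y) = -1 - 2 = -3)
Z(u, r) = 9 - 1/r
((((-1 + (-4 + 6)*6)*E(5))*3)*m)*Z(7, M) = ((((-1 + (-4 + 6)*6)*(-3))*3)*(-12))*(9 - 1/(-2)) = ((((-1 + 2*6)*(-3))*3)*(-12))*(9 - 1*(-1/2)) = ((((-1 + 12)*(-3))*3)*(-12))*(9 + 1/2) = (((11*(-3))*3)*(-12))*(19/2) = (-33*3*(-12))*(19/2) = -99*(-12)*(19/2) = 1188*(19/2) = 11286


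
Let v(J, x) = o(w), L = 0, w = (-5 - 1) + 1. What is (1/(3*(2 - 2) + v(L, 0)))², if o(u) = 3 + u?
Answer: ¼ ≈ 0.25000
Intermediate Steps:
w = -5 (w = -6 + 1 = -5)
v(J, x) = -2 (v(J, x) = 3 - 5 = -2)
(1/(3*(2 - 2) + v(L, 0)))² = (1/(3*(2 - 2) - 2))² = (1/(3*0 - 2))² = (1/(0 - 2))² = (1/(-2))² = (-½)² = ¼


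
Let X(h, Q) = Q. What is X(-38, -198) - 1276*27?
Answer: -34650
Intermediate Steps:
X(-38, -198) - 1276*27 = -198 - 1276*27 = -198 - 34452 = -34650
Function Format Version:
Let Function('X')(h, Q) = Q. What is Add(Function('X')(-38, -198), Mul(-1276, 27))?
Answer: -34650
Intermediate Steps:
Add(Function('X')(-38, -198), Mul(-1276, 27)) = Add(-198, Mul(-1276, 27)) = Add(-198, -34452) = -34650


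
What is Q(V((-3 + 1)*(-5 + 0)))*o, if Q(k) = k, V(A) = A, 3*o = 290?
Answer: 2900/3 ≈ 966.67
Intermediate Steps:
o = 290/3 (o = (⅓)*290 = 290/3 ≈ 96.667)
Q(V((-3 + 1)*(-5 + 0)))*o = ((-3 + 1)*(-5 + 0))*(290/3) = -2*(-5)*(290/3) = 10*(290/3) = 2900/3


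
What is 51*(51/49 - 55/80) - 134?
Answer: -90929/784 ≈ -115.98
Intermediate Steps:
51*(51/49 - 55/80) - 134 = 51*(51*(1/49) - 55*1/80) - 134 = 51*(51/49 - 11/16) - 134 = 51*(277/784) - 134 = 14127/784 - 134 = -90929/784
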